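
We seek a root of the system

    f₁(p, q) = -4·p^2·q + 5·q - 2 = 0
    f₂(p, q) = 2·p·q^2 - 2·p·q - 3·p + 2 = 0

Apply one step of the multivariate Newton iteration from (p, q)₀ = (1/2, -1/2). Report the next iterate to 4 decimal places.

At (1/2, -1/2): F = (-4.0000, 1.2500).
Jacobian J = [[-8·p·q, -4·p^2 + 5], [2·q^2 - 2·q - 3, 4·p·q - 2·p]].
At the point, J = [[2.0000, 4.0000], [-1.5000, -2.0000]] (det J = 2.0000).
Solving J·Δ = −F gives Δ = (-1.5000, 1.7500).
Then the next iterate is (p, q)₁ = (-1.0000, 1.2500).

(-1.0000, 1.2500)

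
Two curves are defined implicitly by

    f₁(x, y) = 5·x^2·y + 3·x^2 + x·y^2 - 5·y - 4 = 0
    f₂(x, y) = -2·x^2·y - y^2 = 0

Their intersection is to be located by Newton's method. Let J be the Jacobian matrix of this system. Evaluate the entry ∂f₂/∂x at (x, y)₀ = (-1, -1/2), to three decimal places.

-2.000

∂f₂/∂x = -4·x·y.
At (-1, -1/2) this is -2.000.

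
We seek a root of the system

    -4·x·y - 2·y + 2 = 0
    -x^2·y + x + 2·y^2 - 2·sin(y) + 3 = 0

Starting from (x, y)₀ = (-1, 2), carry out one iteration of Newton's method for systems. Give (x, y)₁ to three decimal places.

At (-1, 2): F = (6.000, 6.18141).
Jacobian J = [[-4·y, -4·x - 2], [-2·x·y + 1, -x^2 + 4·y - 2·cos(y)]].
At the point, J = [[-8.000, 2.000], [5.000, 7.83229]] (det J = -72.65835).
Solving J·Δ = −F gives Δ = (0.477, -1.093).
Then the next iterate is (x, y)₁ = (-0.523, 0.907).

(-0.523, 0.907)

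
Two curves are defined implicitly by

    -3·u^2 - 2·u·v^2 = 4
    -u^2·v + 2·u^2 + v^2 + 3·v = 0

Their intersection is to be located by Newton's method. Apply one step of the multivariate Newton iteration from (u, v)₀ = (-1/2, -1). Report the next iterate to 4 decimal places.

(-1.5119, -3.3810)

At (-1/2, -1): F = (-3.7500, -1.2500).
Jacobian J = [[-6·u - 2·v^2, -4·u·v], [-2·u·v + 4·u, -u^2 + 2·v + 3]].
At the point, J = [[1.0000, -2.0000], [-3.0000, 0.7500]] (det J = -5.2500).
Solving J·Δ = −F gives Δ = (-1.0119, -2.3810).
Then the next iterate is (u, v)₁ = (-1.5119, -3.3810).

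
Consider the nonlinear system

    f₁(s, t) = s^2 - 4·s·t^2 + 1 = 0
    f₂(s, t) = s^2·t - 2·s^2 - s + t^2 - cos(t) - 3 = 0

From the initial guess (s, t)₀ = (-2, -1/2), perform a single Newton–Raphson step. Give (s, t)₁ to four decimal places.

At (-2, -1/2): F = (7.0000, -11.627583).
Jacobian J = [[2·s - 4·t^2, -8·s·t], [2·s·t - 4·s - 1, s^2 + 2·t + sin(t)]].
At the point, J = [[-5.0000, -8.0000], [9.0000, 2.520574]] (det J = 59.397128).
Solving J·Δ = −F gives Δ = (1.2690, 0.0819).
Then the next iterate is (s, t)₁ = (-0.7310, -0.4181).

(-0.7310, -0.4181)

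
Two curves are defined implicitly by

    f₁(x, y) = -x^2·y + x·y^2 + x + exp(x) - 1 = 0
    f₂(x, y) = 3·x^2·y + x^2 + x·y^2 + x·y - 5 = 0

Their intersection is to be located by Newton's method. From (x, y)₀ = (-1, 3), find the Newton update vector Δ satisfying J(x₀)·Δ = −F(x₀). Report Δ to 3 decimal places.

(0.046, -1.841)

At (-1, 3): F = (-13.63212, -7.000).
Jacobian J = [[-2·x·y + y^2 + exp(x) + 1, -x^2 + 2·x·y], [6·x·y + 2·x + y^2 + y, 3·x^2 + 2·x·y + x]].
At the point, J = [[16.36788, -7.000], [-8.000, -4.000]] (det J = -121.47152).
Solving J·Δ = −F gives Δ = (0.046, -1.841).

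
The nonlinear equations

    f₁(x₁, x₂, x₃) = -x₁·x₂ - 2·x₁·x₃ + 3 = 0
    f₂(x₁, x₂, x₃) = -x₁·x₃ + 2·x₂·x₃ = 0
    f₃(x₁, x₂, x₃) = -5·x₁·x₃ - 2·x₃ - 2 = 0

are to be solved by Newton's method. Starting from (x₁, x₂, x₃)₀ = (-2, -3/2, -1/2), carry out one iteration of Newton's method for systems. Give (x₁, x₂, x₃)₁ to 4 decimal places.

(-2.1739, -1.8913, 0.3043)

At (-2, -3/2, -1/2): F = (-2.0000, 0.5000, -6.0000).
Jacobian J = [[-x₂ - 2·x₃, -x₁, -2·x₁], [-x₃, 2·x₃, -x₁ + 2·x₂], [-5·x₃, 0, -5·x₁ - 2]].
At the point, J = [[2.5000, 2.0000, 4.0000], [0.5000, -1.0000, -1.0000], [2.5000, 0.0000, 8.0000]] (det J = -23.0000).
Solving J·Δ = −F gives Δ = (-0.1739, -0.3913, 0.8043).
Then the next iterate is (x₁, x₂, x₃)₁ = (-2.1739, -1.8913, 0.3043).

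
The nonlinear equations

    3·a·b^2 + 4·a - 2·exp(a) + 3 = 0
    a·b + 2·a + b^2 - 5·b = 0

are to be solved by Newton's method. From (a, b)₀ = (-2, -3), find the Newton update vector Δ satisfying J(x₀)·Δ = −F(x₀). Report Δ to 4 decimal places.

(-0.4553, 2.0350)

At (-2, -3): F = (-59.270671, 26.0000).
Jacobian J = [[3·b^2 - 2·exp(a) + 4, 6·a·b], [b + 2, a + 2·b - 5]].
At the point, J = [[30.729329, 36.0000], [-1.0000, -13.0000]] (det J = -363.481283).
Solving J·Δ = −F gives Δ = (-0.4553, 2.0350).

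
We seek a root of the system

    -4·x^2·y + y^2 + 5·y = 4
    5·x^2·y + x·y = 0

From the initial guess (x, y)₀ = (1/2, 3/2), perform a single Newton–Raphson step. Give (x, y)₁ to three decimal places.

At (1/2, 3/2): F = (4.250, 2.625).
Jacobian J = [[-8·x·y, -4·x^2 + 2·y + 5], [10·x·y + y, 5·x^2 + x]].
At the point, J = [[-6.000, 7.000], [9.000, 1.750]] (det J = -73.500).
Solving J·Δ = −F gives Δ = (-0.149, -0.735).
Then the next iterate is (x, y)₁ = (0.351, 0.765).

(0.351, 0.765)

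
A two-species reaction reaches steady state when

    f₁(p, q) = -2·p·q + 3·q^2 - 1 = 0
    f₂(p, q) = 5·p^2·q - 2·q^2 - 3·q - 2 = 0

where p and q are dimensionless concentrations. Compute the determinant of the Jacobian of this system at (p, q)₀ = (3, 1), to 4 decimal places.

-76.0000

J = [[-2·q, -2·p + 6·q], [10·p·q, 5·p^2 - 4·q - 3]].
At the point, J = [[-2.0000, 0.0000], [30.0000, 38.0000]].
det J = -76.0000.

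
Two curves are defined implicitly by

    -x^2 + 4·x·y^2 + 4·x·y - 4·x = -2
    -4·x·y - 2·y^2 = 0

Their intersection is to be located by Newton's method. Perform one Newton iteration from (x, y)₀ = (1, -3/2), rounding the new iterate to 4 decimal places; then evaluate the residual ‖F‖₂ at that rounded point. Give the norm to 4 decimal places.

At (1, -3/2): F = (0.0000, 1.5000).
Jacobian J = [[-2·x + 4·y^2 + 4·y - 4, 8·x·y + 4·x], [-4·y, -4·x - 4·y]].
At the point, J = [[-3.0000, -8.0000], [6.0000, 2.0000]] (det J = 42.0000).
Solving J·Δ = −F gives Δ = (-0.2857, 0.1071).
Then the next iterate is (x, y)₁ = (0.7143, -1.3929).
Re-evaluating at (0.7143, -1.3929): F = (0.196237, 0.099453), so ‖F‖₂ = 0.2200.

0.2200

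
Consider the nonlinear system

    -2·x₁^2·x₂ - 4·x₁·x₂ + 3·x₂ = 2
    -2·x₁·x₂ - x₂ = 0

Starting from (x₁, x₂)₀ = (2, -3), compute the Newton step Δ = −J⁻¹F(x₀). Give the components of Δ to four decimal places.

At (2, -3): F = (37.0000, 15.0000).
Jacobian J = [[-4·x₁·x₂ - 4·x₂, -2·x₁^2 - 4·x₁ + 3], [-2·x₂, -2·x₁ - 1]].
At the point, J = [[36.0000, -13.0000], [6.0000, -5.0000]] (det J = -102.0000).
Solving J·Δ = −F gives Δ = (0.0980, 3.1176).

(0.0980, 3.1176)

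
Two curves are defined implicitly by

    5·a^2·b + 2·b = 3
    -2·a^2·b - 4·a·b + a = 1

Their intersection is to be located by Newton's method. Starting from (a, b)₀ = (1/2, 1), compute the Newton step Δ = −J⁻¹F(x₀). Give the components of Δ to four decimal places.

(-2.4333, 3.6667)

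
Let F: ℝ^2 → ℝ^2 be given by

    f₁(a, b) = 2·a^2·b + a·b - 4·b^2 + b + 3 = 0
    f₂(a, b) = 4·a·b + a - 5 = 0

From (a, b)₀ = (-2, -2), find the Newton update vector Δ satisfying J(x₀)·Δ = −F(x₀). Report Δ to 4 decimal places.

(-0.1837, 1.2857)

At (-2, -2): F = (-27.0000, 9.0000).
Jacobian J = [[4·a·b + b, 2·a^2 + a - 8·b + 1], [4·b + 1, 4·a]].
At the point, J = [[14.0000, 23.0000], [-7.0000, -8.0000]] (det J = 49.0000).
Solving J·Δ = −F gives Δ = (-0.1837, 1.2857).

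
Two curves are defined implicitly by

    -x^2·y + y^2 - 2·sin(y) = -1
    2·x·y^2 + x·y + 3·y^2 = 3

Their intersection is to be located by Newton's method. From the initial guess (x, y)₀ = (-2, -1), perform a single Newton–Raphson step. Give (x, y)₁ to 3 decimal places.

(0.000, -1.045)

At (-2, -1): F = (7.68294, -2.000).
Jacobian J = [[-2·x·y, -x^2 + 2·y - 2·cos(y)], [2·y^2 + y, 4·x·y + x + 6·y]].
At the point, J = [[-4.000, -7.08060], [1.000, 0.000]] (det J = 7.08060).
Solving J·Δ = −F gives Δ = (2.000, -0.045).
Then the next iterate is (x, y)₁ = (0.000, -1.045).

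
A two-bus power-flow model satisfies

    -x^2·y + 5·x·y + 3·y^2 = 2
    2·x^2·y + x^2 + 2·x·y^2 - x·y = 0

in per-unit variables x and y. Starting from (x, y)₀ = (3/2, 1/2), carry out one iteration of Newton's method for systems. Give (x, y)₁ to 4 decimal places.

At (3/2, 1/2): F = (1.3750, 4.5000).
Jacobian J = [[-2·x·y + 5·y, -x^2 + 5·x + 6·y], [4·x·y + 2·x + 2·y^2 - y, 2·x^2 + 4·x·y - x]].
At the point, J = [[1.0000, 8.2500], [6.0000, 6.0000]] (det J = -43.5000).
Solving J·Δ = −F gives Δ = (-0.6638, -0.0862).
Then the next iterate is (x, y)₁ = (0.8362, 0.4138).

(0.8362, 0.4138)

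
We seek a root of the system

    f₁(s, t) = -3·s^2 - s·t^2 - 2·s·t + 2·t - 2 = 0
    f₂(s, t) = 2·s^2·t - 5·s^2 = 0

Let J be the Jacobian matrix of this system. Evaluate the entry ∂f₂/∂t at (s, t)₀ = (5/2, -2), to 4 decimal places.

12.5000

∂f₂/∂t = 2·s^2.
At (5/2, -2) this is 12.5000.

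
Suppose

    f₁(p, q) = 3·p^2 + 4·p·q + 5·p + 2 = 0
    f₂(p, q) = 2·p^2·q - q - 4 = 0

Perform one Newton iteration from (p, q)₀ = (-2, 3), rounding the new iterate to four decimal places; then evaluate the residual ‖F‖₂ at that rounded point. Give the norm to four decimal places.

0.5734

At (-2, 3): F = (-20.0000, 17.0000).
Jacobian J = [[6·p + 4·q + 5, 4·p], [4·p·q, 2·p^2 - 1]].
At the point, J = [[5.0000, -8.0000], [-24.0000, 7.0000]] (det J = -157.0000).
Solving J·Δ = −F gives Δ = (-0.0255, -2.5159).
Then the next iterate is (p, q)₁ = (-2.0255, 0.4841).
Re-evaluating at (-2.0255, 0.4841): F = (0.258273, -0.511914), so ‖F‖₂ = 0.5734.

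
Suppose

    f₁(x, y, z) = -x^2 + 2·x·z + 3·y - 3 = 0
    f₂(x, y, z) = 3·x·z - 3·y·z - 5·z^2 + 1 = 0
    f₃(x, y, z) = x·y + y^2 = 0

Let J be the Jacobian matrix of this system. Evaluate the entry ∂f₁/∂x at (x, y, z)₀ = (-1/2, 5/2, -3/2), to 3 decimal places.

-2.000

∂f₁/∂x = -2·x + 2·z.
At (-1/2, 5/2, -3/2) this is -2.000.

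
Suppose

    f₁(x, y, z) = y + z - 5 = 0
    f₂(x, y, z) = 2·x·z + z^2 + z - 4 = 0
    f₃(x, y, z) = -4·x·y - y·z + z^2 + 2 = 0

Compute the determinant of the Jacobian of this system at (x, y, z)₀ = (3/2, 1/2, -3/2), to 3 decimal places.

1.000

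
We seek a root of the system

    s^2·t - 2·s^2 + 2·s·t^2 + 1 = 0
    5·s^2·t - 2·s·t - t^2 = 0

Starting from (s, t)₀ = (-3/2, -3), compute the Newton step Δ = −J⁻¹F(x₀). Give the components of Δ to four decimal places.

At (-3/2, -3): F = (-37.2500, -51.7500).
Jacobian J = [[2·s·t - 4·s + 2·t^2, s^2 + 4·s·t], [10·s·t - 2·t, 5·s^2 - 2·s - 2·t]].
At the point, J = [[33.0000, 20.2500], [51.0000, 20.2500]] (det J = -364.5000).
Solving J·Δ = −F gives Δ = (0.8056, 0.5267).

(0.8056, 0.5267)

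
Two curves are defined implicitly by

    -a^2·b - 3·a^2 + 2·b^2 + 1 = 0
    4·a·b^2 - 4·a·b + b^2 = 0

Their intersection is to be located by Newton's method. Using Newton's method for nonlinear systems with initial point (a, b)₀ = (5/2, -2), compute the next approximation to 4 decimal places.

(1.2525, -1.3693)

At (5/2, -2): F = (2.7500, 64.0000).
Jacobian J = [[-2·a·b - 6·a, -a^2 + 4·b], [4·b^2 - 4·b, 8·a·b - 4·a + 2·b]].
At the point, J = [[-5.0000, -14.2500], [24.0000, -54.0000]] (det J = 612.0000).
Solving J·Δ = −F gives Δ = (-1.2475, 0.6307).
Then the next iterate is (a, b)₁ = (1.2525, -1.3693).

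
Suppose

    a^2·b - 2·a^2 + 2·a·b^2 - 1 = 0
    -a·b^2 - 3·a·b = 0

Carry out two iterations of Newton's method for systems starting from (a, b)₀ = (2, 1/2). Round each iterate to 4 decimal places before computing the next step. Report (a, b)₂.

(-0.0797, 0.3856)

At (2, 1/2): F = (-6.0000, -3.5000).
Jacobian J = [[2·a·b - 4·a + 2·b^2, a^2 + 4·a·b], [-b^2 - 3·b, -2·a·b - 3·a]].
At the point, J = [[-5.5000, 8.0000], [-1.7500, -8.0000]] (det J = 58.0000).
Solving J·Δ = −F gives Δ = (-1.3103, -0.1509).
Then the next iterate is (a, b)₁ = (0.6897, 0.3491).
Round to (0.6897, 0.3491) and repeat: F = (-1.617202, -0.806377), J = [[-2.033510, 1.438783], [-1.169171, -2.550649]].
Δ = (-0.7694, 0.0365), so (a, b)₂ = (-0.0797, 0.3856).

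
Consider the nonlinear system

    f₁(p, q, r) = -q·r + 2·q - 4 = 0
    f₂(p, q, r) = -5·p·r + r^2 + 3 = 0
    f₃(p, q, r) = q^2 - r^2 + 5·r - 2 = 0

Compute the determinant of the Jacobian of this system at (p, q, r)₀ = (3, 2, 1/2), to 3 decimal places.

J = [[0, -r + 2, -q], [-5·r, 0, -5·p + 2·r], [0, 2·q, -2·r + 5]].
At the point, J = [[0.000, 1.500, -2.000], [-2.500, 0.000, -14.000], [0.000, 4.000, 4.000]].
det J = 35.000.

35.000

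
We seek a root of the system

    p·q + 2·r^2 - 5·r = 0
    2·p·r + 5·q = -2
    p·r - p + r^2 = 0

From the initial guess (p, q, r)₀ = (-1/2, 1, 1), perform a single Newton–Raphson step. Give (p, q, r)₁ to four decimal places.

(1.3056, -1.0556, 0.3333)

At (-1/2, 1, 1): F = (-3.5000, 6.0000, 1.0000).
Jacobian J = [[q, p, 4·r - 5], [2·r, 5, 2·p], [r - 1, 0, p + 2·r]].
At the point, J = [[1.0000, -0.5000, -1.0000], [2.0000, 5.0000, -1.0000], [0.0000, 0.0000, 1.5000]] (det J = 9.0000).
Solving J·Δ = −F gives Δ = (1.8056, -2.0556, -0.6667).
Then the next iterate is (p, q, r)₁ = (1.3056, -1.0556, 0.3333).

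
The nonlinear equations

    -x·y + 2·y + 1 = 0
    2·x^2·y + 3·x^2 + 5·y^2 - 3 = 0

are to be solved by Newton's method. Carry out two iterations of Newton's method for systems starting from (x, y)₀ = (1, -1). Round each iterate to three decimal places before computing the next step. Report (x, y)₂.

(0.581, -0.705)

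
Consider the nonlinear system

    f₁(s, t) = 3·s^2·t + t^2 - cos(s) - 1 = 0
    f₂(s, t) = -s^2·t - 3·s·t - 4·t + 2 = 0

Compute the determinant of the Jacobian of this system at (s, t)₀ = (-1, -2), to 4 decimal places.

J = [[6·s·t + sin(s), 3·s^2 + 2·t], [-2·s·t - 3·t, -s^2 - 3·s - 4]].
At the point, J = [[11.158529, -1.0000], [2.0000, -2.0000]].
det J = -20.3171.

-20.3171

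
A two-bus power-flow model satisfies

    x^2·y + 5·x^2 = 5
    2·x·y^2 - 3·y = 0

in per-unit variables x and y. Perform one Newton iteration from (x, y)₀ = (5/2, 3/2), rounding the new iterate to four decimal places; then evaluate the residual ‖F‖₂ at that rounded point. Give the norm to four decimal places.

At (5/2, 3/2): F = (35.6250, 6.7500).
Jacobian J = [[2·x·y + 10·x, x^2], [2·y^2, 4·x·y - 3]].
At the point, J = [[32.5000, 6.2500], [4.5000, 12.0000]] (det J = 361.8750).
Solving J·Δ = −F gives Δ = (-1.0648, -0.1632).
Then the next iterate is (x, y)₁ = (1.4352, 1.3368).
Re-evaluating at (1.4352, 1.3368): F = (8.052535, 1.119103), so ‖F‖₂ = 8.1299.

8.1299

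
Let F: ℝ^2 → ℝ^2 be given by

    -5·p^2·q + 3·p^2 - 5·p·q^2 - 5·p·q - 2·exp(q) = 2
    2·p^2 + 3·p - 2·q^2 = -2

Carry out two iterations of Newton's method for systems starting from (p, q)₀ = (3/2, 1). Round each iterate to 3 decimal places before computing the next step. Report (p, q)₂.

(-0.351, 0.409)

At (3/2, 1): F = (-26.93656, 9.000).
Jacobian J = [[-10·p·q + 6·p - 5·q^2 - 5·q, -5·p^2 - 10·p·q - 5·p - 2·exp(q)], [4·p + 3, -4·q]].
At the point, J = [[-16.000, -39.18656], [9.000, -4.000]] (det J = 416.67907).
Solving J·Δ = −F gives Δ = (-1.105, -0.236).
Then the next iterate is (p, q)₁ = (0.395, 0.764).
Round to (0.395, 0.764) and repeat: F = (-9.08333, 2.32966), J = [[-7.38628, -10.06662], [4.580, -3.056]].
Δ = (-0.746, -0.355), so (p, q)₂ = (-0.351, 0.409).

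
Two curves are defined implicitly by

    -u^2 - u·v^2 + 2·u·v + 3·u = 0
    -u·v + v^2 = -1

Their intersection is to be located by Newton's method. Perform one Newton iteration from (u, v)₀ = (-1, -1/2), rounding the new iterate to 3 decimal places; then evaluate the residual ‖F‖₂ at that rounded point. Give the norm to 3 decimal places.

At (-1, -1/2): F = (-2.750, 0.750).
Jacobian J = [[-2·u - v^2 + 2·v + 3, -2·u·v + 2·u], [-v, -u + 2·v]].
At the point, J = [[3.750, -3.000], [0.500, 0.000]] (det J = 1.500).
Solving J·Δ = −F gives Δ = (-1.500, -2.792).
Then the next iterate is (u, v)₁ = (-2.500, -3.292).
Re-evaluating at (-2.500, -3.292): F = (29.80316, 3.60726), so ‖F‖₂ = 30.021.

30.021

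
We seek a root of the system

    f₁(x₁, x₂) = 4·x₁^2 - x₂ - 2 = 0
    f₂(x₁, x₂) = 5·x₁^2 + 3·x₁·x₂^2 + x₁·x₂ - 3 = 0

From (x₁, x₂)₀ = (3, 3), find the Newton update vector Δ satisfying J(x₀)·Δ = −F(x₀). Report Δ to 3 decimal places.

(-1.330, -0.916)

At (3, 3): F = (31.000, 132.000).
Jacobian J = [[8·x₁, -1], [10·x₁ + 3·x₂^2 + x₂, 6·x₁·x₂ + x₁]].
At the point, J = [[24.000, -1.000], [60.000, 57.000]] (det J = 1428.000).
Solving J·Δ = −F gives Δ = (-1.330, -0.916).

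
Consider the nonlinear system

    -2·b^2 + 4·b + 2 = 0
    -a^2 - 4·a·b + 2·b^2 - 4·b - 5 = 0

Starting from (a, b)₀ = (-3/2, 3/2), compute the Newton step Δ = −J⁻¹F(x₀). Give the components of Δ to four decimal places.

At (-3/2, 3/2): F = (3.5000, 0.2500).
Jacobian J = [[0, -4·b + 4], [-2·a - 4·b, -4·a + 4·b - 4]].
At the point, J = [[0.0000, -2.0000], [-3.0000, 8.0000]] (det J = -6.0000).
Solving J·Δ = −F gives Δ = (4.7500, 1.7500).

(4.7500, 1.7500)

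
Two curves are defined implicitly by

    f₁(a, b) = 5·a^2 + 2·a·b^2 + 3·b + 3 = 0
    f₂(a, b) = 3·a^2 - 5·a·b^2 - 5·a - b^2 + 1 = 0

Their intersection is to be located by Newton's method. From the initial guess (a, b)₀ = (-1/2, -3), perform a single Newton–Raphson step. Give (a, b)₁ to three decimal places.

At (-1/2, -3): F = (-13.750, 17.750).
Jacobian J = [[10·a + 2·b^2, 4·a·b + 3], [6·a - 5·b^2 - 5, -10·a·b - 2·b]].
At the point, J = [[13.000, 9.000], [-53.000, -9.000]] (det J = 360.000).
Solving J·Δ = −F gives Δ = (0.100, 1.383).
Then the next iterate is (a, b)₁ = (-0.400, -1.617).

(-0.400, -1.617)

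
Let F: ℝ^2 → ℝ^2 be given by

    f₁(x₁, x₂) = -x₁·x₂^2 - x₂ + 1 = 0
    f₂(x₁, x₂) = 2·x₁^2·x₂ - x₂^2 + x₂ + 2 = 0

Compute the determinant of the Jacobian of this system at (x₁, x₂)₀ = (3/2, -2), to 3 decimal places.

J = [[-x₂^2, -2·x₁·x₂ - 1], [4·x₁·x₂, 2·x₁^2 - 2·x₂ + 1]].
At the point, J = [[-4.000, 5.000], [-12.000, 9.500]].
det J = 22.000.

22.000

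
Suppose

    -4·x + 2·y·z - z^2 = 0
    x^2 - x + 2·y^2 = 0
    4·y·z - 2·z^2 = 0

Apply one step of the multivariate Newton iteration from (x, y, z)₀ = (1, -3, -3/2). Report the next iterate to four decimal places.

(0.0000, -1.5833, -0.6667)

At (1, -3, -3/2): F = (2.7500, 18.0000, 13.5000).
Jacobian J = [[-4, 2·z, 2·y - 2·z], [2·x - 1, 4·y, 0], [0, 4·z, 4·y - 4·z]].
At the point, J = [[-4.0000, -3.0000, -3.0000], [1.0000, -12.0000, 0.0000], [0.0000, -6.0000, -6.0000]] (det J = -288.0000).
Solving J·Δ = −F gives Δ = (-1.0000, 1.4167, 0.8333).
Then the next iterate is (x, y, z)₁ = (0.0000, -1.5833, -0.6667).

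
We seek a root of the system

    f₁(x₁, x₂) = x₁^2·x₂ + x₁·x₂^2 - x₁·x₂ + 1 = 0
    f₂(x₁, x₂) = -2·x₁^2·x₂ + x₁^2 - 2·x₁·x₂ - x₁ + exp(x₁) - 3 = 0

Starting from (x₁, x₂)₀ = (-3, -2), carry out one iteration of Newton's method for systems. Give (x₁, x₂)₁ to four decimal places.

At (-3, -2): F = (-35.0000, 33.049787).
Jacobian J = [[2·x₁·x₂ + x₂^2 - x₂, x₁^2 + 2·x₁·x₂ - x₁], [-4·x₁·x₂ + 2·x₁ - 2·x₂ + exp(x₁) - 1, -2·x₁^2 - 2·x₁]].
At the point, J = [[18.0000, 24.0000], [-26.950213, -12.0000]] (det J = 430.805110).
Solving J·Δ = −F gives Δ = (0.8663, 0.8086).
Then the next iterate is (x₁, x₂)₁ = (-2.1337, -1.1914).

(-2.1337, -1.1914)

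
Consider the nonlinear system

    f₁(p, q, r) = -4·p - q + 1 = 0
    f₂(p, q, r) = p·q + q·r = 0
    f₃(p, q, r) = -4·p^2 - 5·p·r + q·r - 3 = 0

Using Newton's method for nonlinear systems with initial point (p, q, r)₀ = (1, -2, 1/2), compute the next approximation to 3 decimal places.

(0.694, -1.774, -0.524)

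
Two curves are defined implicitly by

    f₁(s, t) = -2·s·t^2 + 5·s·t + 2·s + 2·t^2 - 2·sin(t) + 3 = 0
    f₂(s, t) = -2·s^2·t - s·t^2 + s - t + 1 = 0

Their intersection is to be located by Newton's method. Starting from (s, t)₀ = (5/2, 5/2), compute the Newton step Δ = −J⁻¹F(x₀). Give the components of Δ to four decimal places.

(-6.8607, 6.2177)

At (5/2, 5/2): F = (19.303056, -45.8750).
Jacobian J = [[-2·t^2 + 5·t + 2, -4·s·t + 5·s + 4·t - 2·cos(t)], [-4·s·t - t^2 + 1, -2·s^2 - 2·s·t - 1]].
At the point, J = [[2.0000, -0.897713], [-30.2500, -26.0000]] (det J = -79.155811).
Solving J·Δ = −F gives Δ = (-6.8607, 6.2177).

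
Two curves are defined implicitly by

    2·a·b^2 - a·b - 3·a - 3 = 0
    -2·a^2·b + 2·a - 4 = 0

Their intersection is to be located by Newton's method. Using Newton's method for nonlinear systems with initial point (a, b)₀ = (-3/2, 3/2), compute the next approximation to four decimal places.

(-0.4136, 1.1000)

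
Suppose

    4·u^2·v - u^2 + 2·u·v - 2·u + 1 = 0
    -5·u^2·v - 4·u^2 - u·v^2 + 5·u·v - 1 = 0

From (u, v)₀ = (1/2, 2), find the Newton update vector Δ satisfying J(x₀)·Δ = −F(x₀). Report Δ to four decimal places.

At (1/2, 2): F = (3.7500, -1.5000).
Jacobian J = [[8·u·v - 2·u + 2·v - 2, 4·u^2 + 2·u], [-10·u·v - 8·u - v^2 + 5·v, -5·u^2 - 2·u·v + 5·u]].
At the point, J = [[9.0000, 2.0000], [-8.0000, -0.7500]] (det J = 9.2500).
Solving J·Δ = −F gives Δ = (-0.0203, -1.7838).

(-0.0203, -1.7838)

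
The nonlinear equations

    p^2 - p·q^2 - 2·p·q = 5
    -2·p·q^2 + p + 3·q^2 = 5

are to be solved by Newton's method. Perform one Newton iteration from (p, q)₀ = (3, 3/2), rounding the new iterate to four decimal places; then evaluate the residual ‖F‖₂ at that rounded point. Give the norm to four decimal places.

4.7233

At (3, 3/2): F = (-11.7500, -8.7500).
Jacobian J = [[2·p - q^2 - 2·q, -2·p·q - 2·p], [-2·q^2 + 1, -4·p·q + 6·q]].
At the point, J = [[0.7500, -15.0000], [-3.5000, -9.0000]] (det J = -59.2500).
Solving J·Δ = −F gives Δ = (-0.4304, -0.8049).
Then the next iterate is (p, q)₁ = (2.5696, 0.6951).
Re-evaluating at (2.5696, 0.6951): F = (-3.210952, -3.463984), so ‖F‖₂ = 4.7233.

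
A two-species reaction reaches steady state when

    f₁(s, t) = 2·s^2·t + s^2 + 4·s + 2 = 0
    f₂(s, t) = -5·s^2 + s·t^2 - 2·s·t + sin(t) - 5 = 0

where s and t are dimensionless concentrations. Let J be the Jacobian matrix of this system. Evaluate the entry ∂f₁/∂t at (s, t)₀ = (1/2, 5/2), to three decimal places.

0.500

∂f₁/∂t = 2·s^2.
At (1/2, 5/2) this is 0.500.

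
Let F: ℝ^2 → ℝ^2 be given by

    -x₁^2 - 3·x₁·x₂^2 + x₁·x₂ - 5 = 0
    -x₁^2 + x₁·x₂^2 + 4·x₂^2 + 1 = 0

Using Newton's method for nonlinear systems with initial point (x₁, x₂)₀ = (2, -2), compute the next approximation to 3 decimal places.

At (2, -2): F = (-37.000, 21.000).
Jacobian J = [[-2·x₁ - 3·x₂^2 + x₂, -6·x₁·x₂ + x₁], [-2·x₁ + x₂^2, 2·x₁·x₂ + 8·x₂]].
At the point, J = [[-18.000, 26.000], [0.000, -24.000]] (det J = 432.000).
Solving J·Δ = −F gives Δ = (-0.792, 0.875).
Then the next iterate is (x₁, x₂)₁ = (1.208, -1.125).

(1.208, -1.125)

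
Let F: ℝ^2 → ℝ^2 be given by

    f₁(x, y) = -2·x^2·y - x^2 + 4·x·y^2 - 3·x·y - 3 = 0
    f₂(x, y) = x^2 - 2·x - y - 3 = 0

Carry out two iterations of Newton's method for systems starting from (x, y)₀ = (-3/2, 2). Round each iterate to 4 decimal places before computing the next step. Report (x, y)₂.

At (-3/2, 2): F = (-29.2500, 0.2500).
Jacobian J = [[-4·x·y - 2·x + 4·y^2 - 3·y, -2·x^2 + 8·x·y - 3·x], [2·x - 2, -1]].
At the point, J = [[25.0000, -24.0000], [-5.0000, -1.0000]] (det J = -145.0000).
Solving J·Δ = −F gives Δ = (0.2431, -0.9655).
Then the next iterate is (x, y)₁ = (-1.2569, 1.0345).
Round to (-1.2569, 1.0345) and repeat: F = (-9.328098, 0.059098), J = [[8.892113, -9.791000], [-4.5138, -1.0000]].
Δ = (0.1866, -0.7832), so (x, y)₂ = (-1.0703, 0.2513).

(-1.0703, 0.2513)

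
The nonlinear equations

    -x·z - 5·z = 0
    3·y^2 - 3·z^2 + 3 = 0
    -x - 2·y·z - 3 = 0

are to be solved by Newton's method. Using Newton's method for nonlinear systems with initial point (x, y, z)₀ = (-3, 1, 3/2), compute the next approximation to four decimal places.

(-4.6452, 0.7258, 1.2339)

At (-3, 1, 3/2): F = (-3.0000, -0.7500, -3.0000).
Jacobian J = [[-z, 0, -x - 5], [0, 6·y, -6·z], [-1, -2·z, -2·y]].
At the point, J = [[-1.5000, 0.0000, -2.0000], [0.0000, 6.0000, -9.0000], [-1.0000, -3.0000, -2.0000]] (det J = 46.5000).
Solving J·Δ = −F gives Δ = (-1.6452, -0.2742, -0.2661).
Then the next iterate is (x, y, z)₁ = (-4.6452, 0.7258, 1.2339).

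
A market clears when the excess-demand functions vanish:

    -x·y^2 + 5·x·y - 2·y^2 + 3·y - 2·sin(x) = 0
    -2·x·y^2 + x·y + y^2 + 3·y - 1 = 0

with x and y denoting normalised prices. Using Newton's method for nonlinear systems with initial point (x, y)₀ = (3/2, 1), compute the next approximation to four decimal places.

(2.0061, -0.9879)

At (3/2, 1): F = (5.005010, 1.5000).
Jacobian J = [[-y^2 + 5·y - 2·cos(x), -2·x·y + 5·x - 4·y + 3], [-2·y^2 + y, -4·x·y + x + 2·y + 3]].
At the point, J = [[3.858526, 3.5000], [-1.0000, 0.5000]] (det J = 5.429263).
Solving J·Δ = −F gives Δ = (0.5061, -1.9879).
Then the next iterate is (x, y)₁ = (2.0061, -0.9879).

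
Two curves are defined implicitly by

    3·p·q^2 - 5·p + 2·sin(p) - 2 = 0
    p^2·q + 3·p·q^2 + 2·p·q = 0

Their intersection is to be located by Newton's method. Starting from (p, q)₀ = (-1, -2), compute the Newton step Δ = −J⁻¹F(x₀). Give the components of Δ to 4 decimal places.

At (-1, -2): F = (-10.682942, -10.0000).
Jacobian J = [[3·q^2 + 2·cos(p) - 5, 6·p·q], [2·p·q + 3·q^2 + 2·q, p^2 + 6·p·q + 2·p]].
At the point, J = [[8.080605, 12.0000], [12.0000, 11.0000]] (det J = -55.113349).
Solving J·Δ = −F gives Δ = (0.0451, 0.8599).

(0.0451, 0.8599)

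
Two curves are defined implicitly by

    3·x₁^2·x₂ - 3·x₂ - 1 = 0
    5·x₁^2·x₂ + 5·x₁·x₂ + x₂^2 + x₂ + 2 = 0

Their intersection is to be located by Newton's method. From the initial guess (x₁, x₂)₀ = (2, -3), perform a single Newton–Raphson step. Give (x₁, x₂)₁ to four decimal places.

(2.1689, 0.7867)

At (2, -3): F = (-28.0000, -82.0000).
Jacobian J = [[6·x₁·x₂, 3·x₁^2 - 3], [10·x₁·x₂ + 5·x₂, 5·x₁^2 + 5·x₁ + 2·x₂ + 1]].
At the point, J = [[-36.0000, 9.0000], [-75.0000, 25.0000]] (det J = -225.0000).
Solving J·Δ = −F gives Δ = (0.1689, 3.7867).
Then the next iterate is (x₁, x₂)₁ = (2.1689, 0.7867).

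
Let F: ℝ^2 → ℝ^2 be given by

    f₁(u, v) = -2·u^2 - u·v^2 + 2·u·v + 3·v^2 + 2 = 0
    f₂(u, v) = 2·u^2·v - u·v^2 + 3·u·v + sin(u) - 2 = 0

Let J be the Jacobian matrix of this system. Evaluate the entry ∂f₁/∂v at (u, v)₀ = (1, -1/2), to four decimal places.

0.0000

∂f₁/∂v = -2·u·v + 2·u + 6·v.
At (1, -1/2) this is 0.0000.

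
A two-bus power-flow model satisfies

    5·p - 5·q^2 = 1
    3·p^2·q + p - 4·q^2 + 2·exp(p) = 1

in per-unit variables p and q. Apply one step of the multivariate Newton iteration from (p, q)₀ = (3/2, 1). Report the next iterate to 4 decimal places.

At (3/2, 1): F = (1.5000, 12.213378).
Jacobian J = [[5, -10·q], [6·p·q + 2·exp(p) + 1, 3·p^2 - 8·q]].
At the point, J = [[5.0000, -10.0000], [18.963378, -1.2500]] (det J = 183.383781).
Solving J·Δ = −F gives Δ = (-0.6558, -0.1779).
Then the next iterate is (p, q)₁ = (0.8442, 0.8221).

(0.8442, 0.8221)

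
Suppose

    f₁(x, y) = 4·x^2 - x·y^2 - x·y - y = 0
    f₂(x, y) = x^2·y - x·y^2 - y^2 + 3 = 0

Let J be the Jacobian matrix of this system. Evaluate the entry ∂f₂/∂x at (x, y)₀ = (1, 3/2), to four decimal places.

0.7500

∂f₂/∂x = 2·x·y - y^2.
At (1, 3/2) this is 0.7500.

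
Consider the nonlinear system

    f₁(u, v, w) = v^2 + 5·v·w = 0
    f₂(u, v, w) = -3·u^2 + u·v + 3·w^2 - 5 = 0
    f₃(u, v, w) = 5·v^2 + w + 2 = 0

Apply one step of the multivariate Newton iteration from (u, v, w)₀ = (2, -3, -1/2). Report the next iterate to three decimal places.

(0.681, -1.443, -0.282)

At (2, -3, -1/2): F = (16.500, -22.250, 46.500).
Jacobian J = [[0, 2·v + 5·w, 5·v], [-6·u + v, u, 6·w], [0, 10·v, 1]].
At the point, J = [[0.000, -8.500, -15.000], [-15.000, 2.000, -3.000], [0.000, -30.000, 1.000]] (det J = -6877.500).
Solving J·Δ = −F gives Δ = (-1.319, 1.557, 0.218).
Then the next iterate is (u, v, w)₁ = (0.681, -1.443, -0.282).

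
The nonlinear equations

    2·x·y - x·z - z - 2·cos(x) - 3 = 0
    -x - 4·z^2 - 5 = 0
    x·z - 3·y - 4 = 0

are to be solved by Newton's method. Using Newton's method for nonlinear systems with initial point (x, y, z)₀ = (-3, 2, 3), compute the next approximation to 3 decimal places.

(0.261, 0.647, 1.281)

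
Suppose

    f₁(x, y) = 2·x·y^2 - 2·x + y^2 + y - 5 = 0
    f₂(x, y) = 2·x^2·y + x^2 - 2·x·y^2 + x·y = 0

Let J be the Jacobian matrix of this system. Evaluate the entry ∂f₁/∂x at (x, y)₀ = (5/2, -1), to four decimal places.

∂f₁/∂x = 2·y^2 - 2.
At (5/2, -1) this is 0.0000.

0.0000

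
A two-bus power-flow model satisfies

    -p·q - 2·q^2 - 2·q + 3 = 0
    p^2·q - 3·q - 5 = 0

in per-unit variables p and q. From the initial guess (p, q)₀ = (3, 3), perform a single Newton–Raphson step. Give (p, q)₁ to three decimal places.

(2.858, 1.260)

At (3, 3): F = (-30.000, 13.000).
Jacobian J = [[-q, -p - 4·q - 2], [2·p·q, p^2 - 3]].
At the point, J = [[-3.000, -17.000], [18.000, 6.000]] (det J = 288.000).
Solving J·Δ = −F gives Δ = (-0.142, -1.740).
Then the next iterate is (p, q)₁ = (2.858, 1.260).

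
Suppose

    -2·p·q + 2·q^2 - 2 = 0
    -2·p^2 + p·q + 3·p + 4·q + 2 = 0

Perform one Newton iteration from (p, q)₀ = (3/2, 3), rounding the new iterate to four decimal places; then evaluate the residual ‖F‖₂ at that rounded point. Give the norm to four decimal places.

At (3/2, 3): F = (7.0000, 18.5000).
Jacobian J = [[-2·q, -2·p + 4·q], [-4·p + q + 3, p + 4]].
At the point, J = [[-6.0000, 9.0000], [0.0000, 5.5000]] (det J = -33.0000).
Solving J·Δ = −F gives Δ = (-3.8788, -3.3636).
Then the next iterate is (p, q)₁ = (-2.3788, -0.3636).
Re-evaluating at (-2.3788, -0.3636): F = (-3.465453, -17.043247), so ‖F‖₂ = 17.3920.

17.3920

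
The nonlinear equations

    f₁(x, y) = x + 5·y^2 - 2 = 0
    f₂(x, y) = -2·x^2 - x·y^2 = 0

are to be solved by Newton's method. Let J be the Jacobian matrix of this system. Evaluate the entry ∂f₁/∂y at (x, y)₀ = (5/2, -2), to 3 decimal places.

-20.000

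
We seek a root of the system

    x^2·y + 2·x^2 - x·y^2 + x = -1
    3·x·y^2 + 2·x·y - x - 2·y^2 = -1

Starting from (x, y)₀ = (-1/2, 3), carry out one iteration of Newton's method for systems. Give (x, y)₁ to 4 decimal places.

At (-1/2, 3): F = (6.2500, -33.0000).
Jacobian J = [[2·x·y + 4·x - y^2 + 1, x^2 - 2·x·y], [3·y^2 + 2·y - 1, 6·x·y + 2·x - 4·y]].
At the point, J = [[-13.0000, 3.2500], [32.0000, -22.0000]] (det J = 182.0000).
Solving J·Δ = −F gives Δ = (0.1662, -1.2582).
Then the next iterate is (x, y)₁ = (-0.3338, 1.7418).

(-0.3338, 1.7418)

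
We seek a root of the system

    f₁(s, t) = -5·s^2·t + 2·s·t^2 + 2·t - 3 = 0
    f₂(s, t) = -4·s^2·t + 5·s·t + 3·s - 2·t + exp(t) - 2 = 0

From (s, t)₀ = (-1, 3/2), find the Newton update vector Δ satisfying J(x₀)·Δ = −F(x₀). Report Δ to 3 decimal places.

(0.994, 0.820)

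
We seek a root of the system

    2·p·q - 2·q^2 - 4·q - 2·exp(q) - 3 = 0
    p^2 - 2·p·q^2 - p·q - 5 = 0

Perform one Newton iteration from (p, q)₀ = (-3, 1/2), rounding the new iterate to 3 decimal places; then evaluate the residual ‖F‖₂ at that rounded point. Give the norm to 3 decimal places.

4.080

At (-3, 1/2): F = (-11.79744, 7.000).
Jacobian J = [[2·q, 2·p - 4·q - 2·exp(q) - 4], [2·p - 2·q^2 - q, -4·p·q - p]].
At the point, J = [[1.000, -15.29744], [-7.000, 9.000]] (det J = -98.08210).
Solving J·Δ = −F gives Δ = (0.009, -0.771).
Then the next iterate is (p, q)₁ = (-2.991, -0.271).
Re-evaluating at (-2.991, -0.271): F = (-1.96699, 3.57484), so ‖F‖₂ = 4.080.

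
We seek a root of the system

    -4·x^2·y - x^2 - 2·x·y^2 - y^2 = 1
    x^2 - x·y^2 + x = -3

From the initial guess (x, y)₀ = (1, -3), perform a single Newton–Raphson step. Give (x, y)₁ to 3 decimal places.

(1.426, -1.907)

At (1, -3): F = (-17.000, -4.000).
Jacobian J = [[-8·x·y - 2·x - 2·y^2, -4·x^2 - 4·x·y - 2·y], [2·x - y^2 + 1, -2·x·y]].
At the point, J = [[4.000, 14.000], [-6.000, 6.000]] (det J = 108.000).
Solving J·Δ = −F gives Δ = (0.426, 1.093).
Then the next iterate is (x, y)₁ = (1.426, -1.907).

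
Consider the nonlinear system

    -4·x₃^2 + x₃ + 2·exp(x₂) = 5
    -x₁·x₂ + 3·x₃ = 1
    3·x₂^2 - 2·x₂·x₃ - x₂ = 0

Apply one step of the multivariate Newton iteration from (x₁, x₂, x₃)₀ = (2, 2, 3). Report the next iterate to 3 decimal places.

(2.516, 1.161, 1.451)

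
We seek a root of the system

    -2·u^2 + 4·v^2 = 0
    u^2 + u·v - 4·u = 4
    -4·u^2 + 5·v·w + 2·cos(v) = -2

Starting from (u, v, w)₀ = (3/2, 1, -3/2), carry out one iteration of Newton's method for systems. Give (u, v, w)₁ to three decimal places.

At (3/2, 1, -3/2): F = (-0.500, -6.250, -13.41940).
Jacobian J = [[-4·u, 8·v, 0], [2·u + v - 4, u, 0], [-8·u, 5·w - 2·sin(v), 5·v]].
At the point, J = [[-6.000, 8.000, 0.000], [0.000, 1.500, 0.000], [-12.000, -9.18294, 5.000]] (det J = -45.000).
Solving J·Δ = −F gives Δ = (5.472, 4.167, 23.470).
Then the next iterate is (u, v, w)₁ = (6.972, 5.167, 21.970).

(6.972, 5.167, 21.970)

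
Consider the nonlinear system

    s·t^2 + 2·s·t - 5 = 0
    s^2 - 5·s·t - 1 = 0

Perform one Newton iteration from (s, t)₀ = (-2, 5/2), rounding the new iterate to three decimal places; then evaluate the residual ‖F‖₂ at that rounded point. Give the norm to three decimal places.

11.643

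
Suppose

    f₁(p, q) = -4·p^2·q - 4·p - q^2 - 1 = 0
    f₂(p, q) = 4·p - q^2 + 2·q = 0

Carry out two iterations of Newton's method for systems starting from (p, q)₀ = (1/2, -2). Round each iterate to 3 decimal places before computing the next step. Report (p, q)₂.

At (1/2, -2): F = (-5.000, -6.000).
Jacobian J = [[-8·p·q - 4, -4·p^2 - 2·q], [4, -2·q + 2]].
At the point, J = [[4.000, 3.000], [4.000, 6.000]] (det J = 12.000).
Solving J·Δ = −F gives Δ = (1.000, 0.333).
Then the next iterate is (p, q)₁ = (1.500, -1.667).
Round to (1.500, -1.667) and repeat: F = (5.22411, -0.11289), J = [[16.004, -5.666], [4.000, 5.334]].
Δ = (-0.252, 0.210), so (p, q)₂ = (1.248, -1.457).

(1.248, -1.457)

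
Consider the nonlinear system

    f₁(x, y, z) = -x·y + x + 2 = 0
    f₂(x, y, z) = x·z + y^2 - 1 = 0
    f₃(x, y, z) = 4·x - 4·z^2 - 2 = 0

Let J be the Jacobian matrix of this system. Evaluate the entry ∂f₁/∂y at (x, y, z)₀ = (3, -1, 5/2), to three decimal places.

∂f₁/∂y = -x.
At (3, -1, 5/2) this is -3.000.

-3.000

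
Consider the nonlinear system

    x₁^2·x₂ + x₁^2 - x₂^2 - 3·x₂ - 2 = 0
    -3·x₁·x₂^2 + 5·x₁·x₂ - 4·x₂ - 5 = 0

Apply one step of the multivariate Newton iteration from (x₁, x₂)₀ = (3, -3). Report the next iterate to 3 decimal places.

(3.464, -0.870)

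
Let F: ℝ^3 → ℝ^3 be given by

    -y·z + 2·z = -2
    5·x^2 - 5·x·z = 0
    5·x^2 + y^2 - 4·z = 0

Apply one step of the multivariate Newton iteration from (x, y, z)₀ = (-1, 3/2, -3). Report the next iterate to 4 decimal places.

At (-1, 3/2, -3): F = (0.5000, -10.0000, 19.2500).
Jacobian J = [[0, -z, -y + 2], [10·x - 5·z, 0, -5·x], [10·x, 2·y, -4]].
At the point, J = [[0.0000, 3.0000, 0.5000], [5.0000, 0.0000, 5.0000], [-10.0000, 3.0000, -4.0000]] (det J = -82.5000).
Solving J·Δ = −F gives Δ = (1.7727, -0.2045, 0.2273).
Then the next iterate is (x, y, z)₁ = (0.7727, 1.2955, -2.7727).

(0.7727, 1.2955, -2.7727)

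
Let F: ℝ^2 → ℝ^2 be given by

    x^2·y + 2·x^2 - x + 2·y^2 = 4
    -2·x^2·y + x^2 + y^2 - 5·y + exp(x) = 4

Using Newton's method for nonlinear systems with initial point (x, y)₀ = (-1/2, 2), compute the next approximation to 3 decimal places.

(2.890, 3.388)

At (-1/2, 2): F = (5.500, -10.14347).
Jacobian J = [[2·x·y + 4·x - 1, x^2 + 4·y], [-4·x·y + 2·x + exp(x), -2·x^2 + 2·y - 5]].
At the point, J = [[-5.000, 8.250], [3.60653, -1.500]] (det J = -22.25388).
Solving J·Δ = −F gives Δ = (3.390, 1.388).
Then the next iterate is (x, y)₁ = (2.890, 3.388).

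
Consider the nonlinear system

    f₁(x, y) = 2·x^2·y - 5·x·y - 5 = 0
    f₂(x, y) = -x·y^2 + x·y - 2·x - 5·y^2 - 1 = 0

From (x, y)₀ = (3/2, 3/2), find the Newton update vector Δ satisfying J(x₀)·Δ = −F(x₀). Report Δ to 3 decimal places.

(3.457, -1.438)

At (3/2, 3/2): F = (-9.500, -16.375).
Jacobian J = [[4·x·y - 5·y, 2·x^2 - 5·x], [-y^2 + y - 2, -2·x·y + x - 10·y]].
At the point, J = [[1.500, -3.000], [-2.750, -18.000]] (det J = -35.250).
Solving J·Δ = −F gives Δ = (3.457, -1.438).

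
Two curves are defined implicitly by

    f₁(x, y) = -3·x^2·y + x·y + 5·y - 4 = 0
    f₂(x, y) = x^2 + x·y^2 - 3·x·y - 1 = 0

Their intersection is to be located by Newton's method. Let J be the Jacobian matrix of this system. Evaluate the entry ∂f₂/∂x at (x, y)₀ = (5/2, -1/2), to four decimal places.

6.7500

∂f₂/∂x = 2·x + y^2 - 3·y.
At (5/2, -1/2) this is 6.7500.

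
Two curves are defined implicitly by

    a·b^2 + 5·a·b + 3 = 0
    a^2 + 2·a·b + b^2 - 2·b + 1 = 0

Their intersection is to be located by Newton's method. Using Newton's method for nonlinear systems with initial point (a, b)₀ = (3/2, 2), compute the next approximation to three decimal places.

(1.301, 0.429)

At (3/2, 2): F = (24.000, 9.250).
Jacobian J = [[b^2 + 5·b, 2·a·b + 5·a], [2·a + 2·b, 2·a + 2·b - 2]].
At the point, J = [[14.000, 13.500], [7.000, 5.000]] (det J = -24.500).
Solving J·Δ = −F gives Δ = (-0.199, -1.571).
Then the next iterate is (a, b)₁ = (1.301, 0.429).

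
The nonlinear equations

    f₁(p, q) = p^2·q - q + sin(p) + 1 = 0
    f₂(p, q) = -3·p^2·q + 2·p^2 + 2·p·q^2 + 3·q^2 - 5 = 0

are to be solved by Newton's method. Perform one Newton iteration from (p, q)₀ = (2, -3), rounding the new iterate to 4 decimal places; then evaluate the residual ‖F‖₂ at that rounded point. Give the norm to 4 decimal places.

At (2, -3): F = (-7.090703, 102.0000).
Jacobian J = [[2·p·q + cos(p), p^2 - 1], [-6·p·q + 4·p + 2·q^2, -3·p^2 + 4·p·q + 6·q]].
At the point, J = [[-12.416147, 3.0000], [62.0000, -54.0000]] (det J = 484.471929).
Solving J·Δ = −F gives Δ = (-0.1587, 1.7066).
Then the next iterate is (p, q)₁ = (1.8413, -1.2934).
Re-evaluating at (1.8413, -1.2934): F = (-1.128088, 26.115358), so ‖F‖₂ = 26.1397.

26.1397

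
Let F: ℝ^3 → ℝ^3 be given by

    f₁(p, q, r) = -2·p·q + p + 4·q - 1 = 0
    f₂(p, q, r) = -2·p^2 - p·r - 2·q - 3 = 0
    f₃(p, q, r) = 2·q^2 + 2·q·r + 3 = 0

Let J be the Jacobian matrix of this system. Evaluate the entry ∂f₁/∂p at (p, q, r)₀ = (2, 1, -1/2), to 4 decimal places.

∂f₁/∂p = -2·q + 1.
At (2, 1, -1/2) this is -1.0000.

-1.0000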